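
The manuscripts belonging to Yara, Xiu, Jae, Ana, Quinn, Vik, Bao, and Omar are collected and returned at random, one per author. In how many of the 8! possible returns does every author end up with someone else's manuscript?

Let Aᵢ be the assignments in which author i gets their own manuscript. We want the size of the complement of A₁∪…∪A_8.
By inclusion–exclusion this is Σ_{j=0}^{8} (−1)^j C(8,j)·(8−j)!.
Computing: 40320 − 40320 + 20160 − 6720 + 1680 − 336 + 56 − 8 + 1 = 14833.

14833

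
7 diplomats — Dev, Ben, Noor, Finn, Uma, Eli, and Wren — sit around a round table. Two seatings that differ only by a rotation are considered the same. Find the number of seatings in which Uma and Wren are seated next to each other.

240

Glue Uma and Wren into a block (2 internal orders). Seating 6 units around a circle gives (5)! arrangements.
So 2 × (5)! = 2 × 120 = 240.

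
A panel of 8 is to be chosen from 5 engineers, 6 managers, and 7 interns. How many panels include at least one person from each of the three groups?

Unrestricted: C(18,8) = 43758 ways to pick any 8 of the 18.
Subtract selections that omit an entire group: no engineers → C(13,8) = 1287; no managers → C(12,8) = 495; no interns → C(11,8) = 165.
Add back selections omitting two groups (i.e. drawn from a single group): C(5,8) + C(6,8) + C(7,8) = 0.
By inclusion–exclusion: 43758 − 1947 + 0 = 41811.

41811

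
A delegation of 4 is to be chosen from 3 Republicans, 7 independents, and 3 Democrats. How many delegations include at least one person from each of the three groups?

315

Unrestricted: C(13,4) = 715 ways to pick any 4 of the 13.
Subtract selections that omit an entire group: no Republicans → C(10,4) = 210; no independents → C(6,4) = 15; no Democrats → C(10,4) = 210.
Add back selections omitting two groups (i.e. drawn from a single group): C(3,4) + C(7,4) + C(3,4) = 35.
By inclusion–exclusion: 715 − 435 + 35 = 315.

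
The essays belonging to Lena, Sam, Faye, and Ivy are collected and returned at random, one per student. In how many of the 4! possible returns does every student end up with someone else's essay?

9

Let Aᵢ be the assignments in which student i gets their own essay. We want the size of the complement of A₁∪…∪A_4.
By inclusion–exclusion this is Σ_{j=0}^{4} (−1)^j C(4,j)·(4−j)!.
Computing: 24 − 24 + 12 − 4 + 1 = 9.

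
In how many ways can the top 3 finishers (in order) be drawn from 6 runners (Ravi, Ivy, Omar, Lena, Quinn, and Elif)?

This is an ordered selection of 3 from 6: P(6,3).
That gives 6 × 5 × 4 = 120.

120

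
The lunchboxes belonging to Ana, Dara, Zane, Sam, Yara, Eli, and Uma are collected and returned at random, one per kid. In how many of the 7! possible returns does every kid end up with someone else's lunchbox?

1854

Count assignments avoiding every fixed point. For any j of the 7 kids fixed to their own lunchbox, the other 7−j can be arranged in (7−j)! ways.
By inclusion–exclusion this is Σ_{j=0}^{7} (−1)^j C(7,j)·(7−j)!.
Computing: 5040 − 5040 + 2520 − 840 + 210 − 42 + 7 − 1 = 1854.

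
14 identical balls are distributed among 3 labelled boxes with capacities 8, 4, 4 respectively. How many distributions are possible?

Ignoring the caps, the number of non-negative solutions to x_1+…+x_3 = 14 is C(16,2) = 120.
Subtract solutions that violate a single cap (substitute x_i' = x_i − (cap_i+1)): x_1 ≥ 9 gives C(7,2) = 21; x_2 ≥ 5 gives C(11,2) = 55; x_3 ≥ 5 gives C(11,2) = 55. Together 131.
Add back pairs where two caps are both exceeded: 1 + 1 + 15 = 17.
By inclusion–exclusion the count is 120 − 131 + 17 = 6.

6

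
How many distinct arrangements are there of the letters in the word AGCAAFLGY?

30240

Letter multiplicities in AGCAAFLGY: A×3, C×1, F×1, G×2, L×1, Y×1.
Dividing 9! = 362880 by 3!·2! = 12 for the repeated letters gives 30240.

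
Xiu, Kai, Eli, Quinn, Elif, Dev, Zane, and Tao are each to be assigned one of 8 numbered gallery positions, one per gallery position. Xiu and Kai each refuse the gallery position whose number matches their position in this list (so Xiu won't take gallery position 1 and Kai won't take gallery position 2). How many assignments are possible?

30960

Let Aᵢ (for i ∈ {1, 2}) be the placements that put person i in their forbidden gallery position. Any j of these fix j positions, leaving (8−j)! ways to fill the rest, and there are C(2,j) ways to pick which j.
By inclusion–exclusion, the number of valid placements is Σ_{j=0}^{2} (−1)^j C(2,j)·(8−j)!.
Computing: 40320 − 10080 + 720 = 30960.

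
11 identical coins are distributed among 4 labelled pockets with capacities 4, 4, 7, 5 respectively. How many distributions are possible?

Ignoring the caps, the number of non-negative solutions to x_1+…+x_4 = 11 is C(14,3) = 364.
Subtract solutions that violate a single cap (substitute x_i' = x_i − (cap_i+1)): x_1 ≥ 5 gives C(9,3) = 84; x_2 ≥ 5 gives C(9,3) = 84; x_3 ≥ 8 gives C(6,3) = 20; x_4 ≥ 6 gives C(8,3) = 56. Together 244.
Add back pairs where two caps are both exceeded: 4 + 0 + 1 + 0 + 1 + 0 = 6.
By inclusion–exclusion the count is 364 − 244 + 6 = 126.

126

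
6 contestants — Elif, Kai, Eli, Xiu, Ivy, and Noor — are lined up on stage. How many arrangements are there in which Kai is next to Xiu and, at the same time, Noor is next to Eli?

96

Treat {Kai,Xiu} as one block (2 orders) and {Noor,Eli} as another (2 orders).
That leaves 4 units to arrange: 2 × 2 × 4! = 4 × 24 = 96.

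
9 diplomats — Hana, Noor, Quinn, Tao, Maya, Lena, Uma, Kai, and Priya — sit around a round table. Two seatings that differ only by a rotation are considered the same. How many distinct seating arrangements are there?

40320

Fix one person's seat to break rotational symmetry; the remaining 8 people can be arranged in (8)! = 40320 ways.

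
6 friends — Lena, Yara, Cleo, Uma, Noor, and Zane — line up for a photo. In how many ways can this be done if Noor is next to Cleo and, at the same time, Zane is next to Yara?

Treat {Noor,Cleo} as one block (2 orders) and {Zane,Yara} as another (2 orders).
That leaves 4 units to arrange: 2 × 2 × 4! = 4 × 24 = 96.

96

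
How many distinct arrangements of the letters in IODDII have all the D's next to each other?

20

Treat the 2 copies of D as a single block. The multiset to arrange is then {DD, I, I, I, O}, 5 items in all.
That gives (5)!/(3!) = 20 arrangements.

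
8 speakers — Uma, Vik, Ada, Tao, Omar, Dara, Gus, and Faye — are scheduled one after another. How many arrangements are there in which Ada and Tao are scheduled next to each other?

10080

Glue Ada and Tao into one block (2 internal orders), leaving 7 units to arrange in a row.
So the count is 2·(7)! = 10080.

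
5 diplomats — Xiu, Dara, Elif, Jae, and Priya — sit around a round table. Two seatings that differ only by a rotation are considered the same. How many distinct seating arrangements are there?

Fix one person's seat to break rotational symmetry; the remaining 4 people can be arranged in (4)! = 24 ways.

24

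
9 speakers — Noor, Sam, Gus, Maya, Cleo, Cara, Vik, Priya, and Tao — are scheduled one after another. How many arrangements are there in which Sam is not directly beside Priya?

Of the 9! = 362880 arrangements, those with Sam and Priya adjacent number 2 × 8! = 80640 (treat the pair as a block with 2 internal orders).
So 362880 − 80640 = 282240 arrangements keep them apart.

282240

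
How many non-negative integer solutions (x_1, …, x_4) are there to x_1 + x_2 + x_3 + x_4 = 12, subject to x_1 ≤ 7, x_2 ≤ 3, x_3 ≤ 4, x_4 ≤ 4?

66

By stars and bars, unrestricted non-negative solutions to x_1+…+x_4 = 12 number C(12+3,3) = 455.
Subtract solutions that violate a single cap (substitute x_i' = x_i − (cap_i+1)): x_1 ≥ 8 gives C(7,3) = 35; x_2 ≥ 4 gives C(11,3) = 165; x_3 ≥ 5 gives C(10,3) = 120; x_4 ≥ 5 gives C(10,3) = 120. Together 440.
Add back pairs where two caps are both exceeded: 1 + 0 + 0 + 20 + 20 + 10 = 51.
By inclusion–exclusion the count is 455 − 440 + 51 = 66.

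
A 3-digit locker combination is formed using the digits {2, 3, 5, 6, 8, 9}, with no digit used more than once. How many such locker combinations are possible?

120

With no repetition, fill the 3 digits in order: 6 choices, then 5, down to 4.
6 × 5 × 4 = 120.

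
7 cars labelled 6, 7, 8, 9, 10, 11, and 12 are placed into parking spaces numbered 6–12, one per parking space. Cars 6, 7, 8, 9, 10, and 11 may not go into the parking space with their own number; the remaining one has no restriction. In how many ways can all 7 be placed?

Let Aᵢ (for 6 ≤ i ≤ 11) be the placements that put car i in its forbidden parking space. Any j of these fix j positions, leaving (7−j)! ways to fill the rest, and there are C(6,j) ways to pick which j.
By inclusion–exclusion, the number of valid placements is Σ_{j=0}^{6} (−1)^j C(6,j)·(7−j)!.
Computing: 5040 − 4320 + 1800 − 480 + 90 − 12 + 1 = 2119.

2119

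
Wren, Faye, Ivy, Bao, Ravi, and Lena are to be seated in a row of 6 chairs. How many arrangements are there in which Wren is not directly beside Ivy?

There are 6! = 720 arrangements in all. If Wren and Ivy are adjacent, merging them into one block gives 2·(5)! = 240 arrangements.
So 720 − 240 = 480 arrangements keep them apart.

480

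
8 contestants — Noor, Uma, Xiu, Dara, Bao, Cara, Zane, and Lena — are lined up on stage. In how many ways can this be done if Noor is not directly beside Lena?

30240

Of the 8! = 40320 arrangements, those with Noor and Lena adjacent number 2 × 7! = 10080 (treat the pair as a block with 2 internal orders).
Complementary counting: 40320 − 10080 = 30240.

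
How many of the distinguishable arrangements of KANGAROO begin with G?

1260

Fix G in the first position and arrange the remaining 7 letters.
Those 7 letters have A appearing twice and O appearing twice, giving (7)!/(2!·2!) = 1260.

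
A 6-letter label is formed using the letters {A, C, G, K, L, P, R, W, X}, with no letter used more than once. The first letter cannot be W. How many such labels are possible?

53760

The first letter has 9−1 = 8 choices (anything except W).
The remaining 5 letters are filled from the other 8 symbols without repetition: 8 × 7 × 6 × 5 × 4 = 6720.
Total: 8 × 6720 = 53760.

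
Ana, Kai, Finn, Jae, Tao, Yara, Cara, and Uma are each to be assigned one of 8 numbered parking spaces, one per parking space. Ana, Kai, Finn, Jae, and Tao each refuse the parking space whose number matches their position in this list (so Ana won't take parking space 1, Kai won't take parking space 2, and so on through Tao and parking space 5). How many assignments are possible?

Let Aᵢ (for 1 ≤ i ≤ 5) be the placements that put person i in their forbidden parking space. Any j of these fix j positions, leaving (8−j)! ways to fill the rest, and there are C(5,j) ways to pick which j.
By inclusion–exclusion, the number of valid placements is Σ_{j=0}^{5} (−1)^j C(5,j)·(8−j)!.
Computing: 40320 − 25200 + 7200 − 1200 + 120 − 6 = 21234.

21234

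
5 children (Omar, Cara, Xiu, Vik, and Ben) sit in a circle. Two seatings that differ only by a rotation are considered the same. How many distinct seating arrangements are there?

Seat Omar anywhere (absorbing the rotational symmetry), then permute the other 4: (4)! = 24.

24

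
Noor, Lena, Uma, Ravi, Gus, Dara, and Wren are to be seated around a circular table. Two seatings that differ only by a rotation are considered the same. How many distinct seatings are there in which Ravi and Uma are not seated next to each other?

480

All circular seatings of 7 people number (6)! = 720.
Seatings with Ravi beside Uma: treat them as a block with 2 internal orders, giving 2 × (5)! = 240.
Subtracting, 720 − 240 = 480.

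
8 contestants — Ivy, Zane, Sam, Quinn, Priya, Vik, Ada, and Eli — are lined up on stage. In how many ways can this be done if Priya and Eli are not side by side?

Of the 8! = 40320 arrangements, those with Priya and Eli adjacent number 2 × 7! = 10080 (treat the pair as a block with 2 internal orders).
So 40320 − 10080 = 30240 arrangements keep them apart.

30240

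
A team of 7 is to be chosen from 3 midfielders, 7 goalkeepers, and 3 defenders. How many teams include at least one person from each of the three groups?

1477

With no constraint there are C(13,7) = 1716 possible selections.
Subtract selections that omit an entire group: no midfielders → C(10,7) = 120; no goalkeepers → C(6,7) = 0; no defenders → C(10,7) = 120.
Add back selections omitting two groups (i.e. drawn from a single group): C(3,7) + C(7,7) + C(3,7) = 1.
By inclusion–exclusion: 1716 − 240 + 1 = 1477.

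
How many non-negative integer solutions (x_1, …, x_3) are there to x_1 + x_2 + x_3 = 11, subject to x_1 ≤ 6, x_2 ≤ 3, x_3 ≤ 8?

22

Without the upper bounds there are C(13,2) = 78 ways to split 11 among 3 variables.
Subtract solutions that violate a single cap (substitute x_i' = x_i − (cap_i+1)): x_1 ≥ 7 gives C(6,2) = 15; x_2 ≥ 4 gives C(9,2) = 36; x_3 ≥ 9 gives C(4,2) = 6. Together 57.
Add back pairs where two caps are both exceeded: 1 + 0 + 0 = 1.
By inclusion–exclusion the count is 78 − 57 + 1 = 22.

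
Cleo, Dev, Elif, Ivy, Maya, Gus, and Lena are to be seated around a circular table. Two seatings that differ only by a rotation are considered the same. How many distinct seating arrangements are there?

720

Around a circle, 7 distinct people have 7!/7 = (6)! = 720 rotationally distinct seatings.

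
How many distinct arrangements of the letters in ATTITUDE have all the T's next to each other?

720

Treat the 3 copies of T as a single block. The multiset to arrange is then {TTT, A, D, E, I, U}, 6 items in all.
All 6 items are distinct, so there are (6)! = 720 arrangements.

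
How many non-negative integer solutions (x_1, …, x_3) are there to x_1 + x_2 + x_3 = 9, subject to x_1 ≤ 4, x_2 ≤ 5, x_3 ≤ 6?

24

Ignoring the caps, the number of non-negative solutions to x_1+…+x_3 = 9 is C(11,2) = 55.
Subtract solutions that violate a single cap (substitute x_i' = x_i − (cap_i+1)): x_1 ≥ 5 gives C(6,2) = 15; x_2 ≥ 6 gives C(5,2) = 10; x_3 ≥ 7 gives C(4,2) = 6. Together 31.
No two caps can be exceeded simultaneously, so the pair terms are all 0.
By inclusion–exclusion the count is 55 − 31 + 0 = 24.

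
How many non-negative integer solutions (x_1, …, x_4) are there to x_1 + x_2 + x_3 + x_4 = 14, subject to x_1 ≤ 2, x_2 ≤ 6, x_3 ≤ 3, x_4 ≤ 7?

Ignoring the caps, the number of non-negative solutions to x_1+…+x_4 = 14 is C(17,3) = 680.
Subtract solutions that violate a single cap (substitute x_i' = x_i − (cap_i+1)): x_1 ≥ 3 gives C(14,3) = 364; x_2 ≥ 7 gives C(10,3) = 120; x_3 ≥ 4 gives C(13,3) = 286; x_4 ≥ 8 gives C(9,3) = 84. Together 854.
Add back pairs where two caps are both exceeded: 35 + 120 + 20 + 20 + 0 + 10 = 205.
Subtract triples: 1 + 0 + 0 + 0 = 1.
By inclusion–exclusion the count is 680 − 854 + 205 − 1 = 30.

30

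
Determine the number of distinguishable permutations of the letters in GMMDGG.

60

Letter multiplicities in GMMDGG: D×1, G×3, M×2.
So there are 6! / (3!·2!) = 60 distinguishable arrangements.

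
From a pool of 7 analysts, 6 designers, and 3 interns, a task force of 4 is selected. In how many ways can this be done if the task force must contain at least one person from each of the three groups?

With no constraint there are C(16,4) = 1820 possible selections.
Subtract selections that omit an entire group: no analysts → C(9,4) = 126; no designers → C(10,4) = 210; no interns → C(13,4) = 715.
Add back selections omitting two groups (i.e. drawn from a single group): C(7,4) + C(6,4) + C(3,4) = 50.
By inclusion–exclusion: 1820 − 1051 + 50 = 819.

819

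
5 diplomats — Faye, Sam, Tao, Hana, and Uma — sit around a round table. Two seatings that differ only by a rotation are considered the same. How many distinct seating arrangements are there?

Seat Faye anywhere (absorbing the rotational symmetry), then permute the other 4: (4)! = 24.

24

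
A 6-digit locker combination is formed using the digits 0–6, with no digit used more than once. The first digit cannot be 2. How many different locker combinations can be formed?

The first digit has 7−1 = 6 choices (anything except 2).
The remaining 5 digits are filled from the other 6 symbols without repetition: 6 × 5 × 4 × 3 × 2 = 720.
Total: 6 × 720 = 4320.

4320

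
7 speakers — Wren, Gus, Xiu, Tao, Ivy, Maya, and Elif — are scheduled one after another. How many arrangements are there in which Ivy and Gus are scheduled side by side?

Place the 5 others and the Ivy-Gus pair as 6 objects in a line; the pair has 2 internal arrangements.
That gives 2 × 6! = 2 × 720 = 1440.

1440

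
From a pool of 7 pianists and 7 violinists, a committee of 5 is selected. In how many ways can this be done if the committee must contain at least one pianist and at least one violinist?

With no constraint there are C(14,5) = 2002 possible selections.
Subtract selections that omit an entire group: no pianists → C(7,5) = 21; no violinists → C(7,5) = 21.
Both groups omitted at once is impossible, so 2002 − 42 = 1960.

1960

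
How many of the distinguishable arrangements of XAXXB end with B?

4

With the last slot taken by B, it remains to arrange the other 4 letters (XAXX).
Those 4 letters have X appearing 3 times, giving (4)!/(3!) = 4.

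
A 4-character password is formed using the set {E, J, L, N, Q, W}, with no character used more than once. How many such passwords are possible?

Choose and order 4 of the 6 symbols: the first character has 6 options, the next 5, then 4, 3.
That product is 6 × 5 × 4 × 3 = 360.

360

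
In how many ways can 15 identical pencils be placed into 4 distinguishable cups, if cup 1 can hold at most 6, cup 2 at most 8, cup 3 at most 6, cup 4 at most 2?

83

Without the upper bounds there are C(18,3) = 816 ways to split 15 among 4 cups.
Subtract solutions that violate a single cap (substitute x_i' = x_i − (cap_i+1)): x_1 ≥ 7 gives C(11,3) = 165; x_2 ≥ 9 gives C(9,3) = 84; x_3 ≥ 7 gives C(11,3) = 165; x_4 ≥ 3 gives C(15,3) = 455. Together 869.
Add back pairs where two caps are both exceeded: 0 + 4 + 56 + 0 + 20 + 56 = 136.
By inclusion–exclusion the count is 816 − 869 + 136 = 83.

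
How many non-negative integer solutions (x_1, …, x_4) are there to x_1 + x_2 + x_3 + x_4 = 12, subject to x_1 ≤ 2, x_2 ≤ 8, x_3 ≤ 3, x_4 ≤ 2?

18

Ignoring the caps, the number of non-negative solutions to x_1+…+x_4 = 12 is C(15,3) = 455.
Subtract solutions that violate a single cap (substitute x_i' = x_i − (cap_i+1)): x_1 ≥ 3 gives C(12,3) = 220; x_2 ≥ 9 gives C(6,3) = 20; x_3 ≥ 4 gives C(11,3) = 165; x_4 ≥ 3 gives C(12,3) = 220. Together 625.
Add back pairs where two caps are both exceeded: 1 + 56 + 84 + 0 + 1 + 56 = 198.
Subtract triples: 0 + 0 + 10 + 0 = 10.
By inclusion–exclusion the count is 455 − 625 + 198 − 10 = 18.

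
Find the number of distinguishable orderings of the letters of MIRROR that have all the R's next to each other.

24

Treat the 3 copies of R as a single block. The multiset to arrange is then {RRR, I, M, O}, 4 items in all.
All 4 items are distinct, so there are (4)! = 24 arrangements.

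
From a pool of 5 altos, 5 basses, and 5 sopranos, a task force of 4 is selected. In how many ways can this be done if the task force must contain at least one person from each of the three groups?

Total 4-person selections from all 15: C(15,4) = 1365.
Subtract selections that omit an entire group: no altos → C(10,4) = 210; no basses → C(10,4) = 210; no sopranos → C(10,4) = 210.
Add back selections omitting two groups (i.e. drawn from a single group): C(5,4) + C(5,4) + C(5,4) = 15.
By inclusion–exclusion: 1365 − 630 + 15 = 750.

750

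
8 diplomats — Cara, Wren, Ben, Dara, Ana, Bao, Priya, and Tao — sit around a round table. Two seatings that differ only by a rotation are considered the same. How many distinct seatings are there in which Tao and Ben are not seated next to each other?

All circular seatings of 8 people number (7)! = 5040.
Those with Tao next to Ben: fuse the pair into one unit and seat 7 units around a circle — 2·(6)! = 1440.
Subtracting, 5040 − 1440 = 3600.

3600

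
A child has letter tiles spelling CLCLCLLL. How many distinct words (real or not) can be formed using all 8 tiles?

56

The 8 letters of CLCLCLLL have repeats: C appearing 3 times and L appearing 5 times.
The number of distinct arrangements is 8!/(5!·3!) = 40320/720 = 56.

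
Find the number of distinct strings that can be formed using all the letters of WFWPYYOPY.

15120

The 9 letters of WFWPYYOPY have repeats: P appearing twice, W appearing twice, and Y appearing 3 times.
Dividing 9! = 362880 by 3!·2!·2! = 24 for the repeated letters gives 15120.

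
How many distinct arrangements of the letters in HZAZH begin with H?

With the first slot taken by H, it remains to arrange the other 4 letters (ZAZH).
Those 4 letters have Z appearing twice, giving (4)!/(2!) = 12.

12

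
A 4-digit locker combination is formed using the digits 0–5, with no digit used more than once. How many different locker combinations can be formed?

360

Choose and order 4 of the 6 symbols: the first digit has 6 options, the next 5, then 4, 3.
That product is 6 × 5 × 4 × 3 = 360.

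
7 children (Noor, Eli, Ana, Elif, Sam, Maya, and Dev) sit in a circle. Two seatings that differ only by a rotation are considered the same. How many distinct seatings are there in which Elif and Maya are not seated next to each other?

480

Without the restriction there are (6)! = 720 seatings.
Seatings with Elif beside Maya: treat them as a block with 2 internal orders, giving 2 × (5)! = 240.
Subtracting, 720 − 240 = 480.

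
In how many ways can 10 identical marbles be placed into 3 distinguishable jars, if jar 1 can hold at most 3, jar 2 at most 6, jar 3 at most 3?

By stars and bars, unrestricted non-negative solutions to x_1+…+x_3 = 10 number C(10+2,2) = 66.
Subtract solutions that violate a single cap (substitute x_i' = x_i − (cap_i+1)): x_1 ≥ 4 gives C(8,2) = 28; x_2 ≥ 7 gives C(5,2) = 10; x_3 ≥ 4 gives C(8,2) = 28. Together 66.
Add back pairs where two caps are both exceeded: 0 + 6 + 0 = 6.
By inclusion–exclusion the count is 66 − 66 + 6 = 6.

6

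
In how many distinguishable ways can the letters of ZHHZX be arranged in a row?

The 5 letters of ZHHZX have repeats: H appearing twice and Z appearing twice.
The number of distinct arrangements is 5!/(2!·2!) = 120/4 = 30.

30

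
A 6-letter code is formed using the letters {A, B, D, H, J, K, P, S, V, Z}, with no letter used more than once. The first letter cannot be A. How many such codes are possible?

The first letter has 10−1 = 9 choices (anything except A).
The remaining 5 letters are filled from the other 9 symbols without repetition: 9 × 8 × 7 × 6 × 5 = 15120.
Total: 9 × 15120 = 136080.

136080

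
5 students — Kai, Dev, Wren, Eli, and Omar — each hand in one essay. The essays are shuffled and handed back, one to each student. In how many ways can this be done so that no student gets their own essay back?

This is the derangement count D_5: permutations of 5 items with no fixed point.
By inclusion–exclusion this is Σ_{j=0}^{5} (−1)^j C(5,j)·(5−j)!.
Computing: 120 − 120 + 60 − 20 + 5 − 1 = 44.

44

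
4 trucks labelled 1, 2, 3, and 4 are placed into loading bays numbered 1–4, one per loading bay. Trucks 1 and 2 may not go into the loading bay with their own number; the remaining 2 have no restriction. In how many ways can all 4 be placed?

Let Aᵢ (for i ∈ {1, 2}) be the placements that put truck i in its forbidden loading bay. Any j of these fix j positions, leaving (4−j)! ways to fill the rest, and there are C(2,j) ways to pick which j.
By inclusion–exclusion, the number of valid placements is Σ_{j=0}^{2} (−1)^j C(2,j)·(4−j)!.
Computing: 24 − 12 + 2 = 14.

14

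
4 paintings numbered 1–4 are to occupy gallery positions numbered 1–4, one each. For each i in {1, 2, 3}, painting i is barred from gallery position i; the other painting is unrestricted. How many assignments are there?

11

Let Aᵢ (for i ∈ {1, 2, 3}) be the placements that put painting i in its forbidden gallery position. Any j of these fix j positions, leaving (4−j)! ways to fill the rest, and there are C(3,j) ways to pick which j.
By inclusion–exclusion, the number of valid placements is Σ_{j=0}^{3} (−1)^j C(3,j)·(4−j)!.
Computing: 24 − 18 + 6 − 1 = 11.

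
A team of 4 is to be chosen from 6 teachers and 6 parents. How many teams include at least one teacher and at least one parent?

Total 4-person selections from all 12: C(12,4) = 495.
Selections missing a whole group: no teachers → C(6,4) = 15; no parents → C(6,4) = 15.
Both groups omitted at once is impossible, so 495 − 30 = 465.

465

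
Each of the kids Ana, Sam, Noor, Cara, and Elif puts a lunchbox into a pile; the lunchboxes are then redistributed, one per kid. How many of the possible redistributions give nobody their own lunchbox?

This is the derangement count D_5: permutations of 5 items with no fixed point.
By inclusion–exclusion this is Σ_{j=0}^{5} (−1)^j C(5,j)·(5−j)!.
Computing: 120 − 120 + 60 − 20 + 5 − 1 = 44.

44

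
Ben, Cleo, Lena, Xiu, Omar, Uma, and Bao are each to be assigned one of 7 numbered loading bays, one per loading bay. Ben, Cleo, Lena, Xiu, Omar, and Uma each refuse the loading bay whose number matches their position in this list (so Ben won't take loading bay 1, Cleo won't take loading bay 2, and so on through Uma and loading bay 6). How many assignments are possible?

2119

Let Aᵢ (for 1 ≤ i ≤ 6) be the placements that put person i in their forbidden loading bay. Any j of these fix j positions, leaving (7−j)! ways to fill the rest, and there are C(6,j) ways to pick which j.
By inclusion–exclusion, the number of valid placements is Σ_{j=0}^{6} (−1)^j C(6,j)·(7−j)!.
Computing: 5040 − 4320 + 1800 − 480 + 90 − 12 + 1 = 2119.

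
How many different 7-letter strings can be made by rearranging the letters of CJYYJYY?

Letter multiplicities in CJYYJYY: C×1, J×2, Y×4.
The number of distinct arrangements is 7!/(4!·2!) = 5040/48 = 105.

105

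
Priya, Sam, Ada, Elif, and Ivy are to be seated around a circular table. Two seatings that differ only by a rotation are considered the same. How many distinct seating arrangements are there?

Fix one person's seat to break rotational symmetry; the remaining 4 people can be arranged in (4)! = 24 ways.

24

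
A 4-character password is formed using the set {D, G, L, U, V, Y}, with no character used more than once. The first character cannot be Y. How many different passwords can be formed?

300

The first character has 6−1 = 5 choices (anything except Y).
The remaining 3 characters are filled from the other 5 symbols without repetition: 5 × 4 × 3 = 60.
Total: 5 × 60 = 300.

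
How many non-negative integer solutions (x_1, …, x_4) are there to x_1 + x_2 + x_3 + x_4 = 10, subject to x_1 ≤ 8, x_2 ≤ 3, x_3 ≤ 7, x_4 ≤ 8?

By stars and bars, unrestricted non-negative solutions to x_1+…+x_4 = 10 number C(10+3,3) = 286.
Subtract solutions that violate a single cap (substitute x_i' = x_i − (cap_i+1)): x_1 ≥ 9 gives C(4,3) = 4; x_2 ≥ 4 gives C(9,3) = 84; x_3 ≥ 8 gives C(5,3) = 10; x_4 ≥ 9 gives C(4,3) = 4. Together 102.
No two caps can be exceeded simultaneously, so the pair terms are all 0.
By inclusion–exclusion the count is 286 − 102 + 0 = 184.

184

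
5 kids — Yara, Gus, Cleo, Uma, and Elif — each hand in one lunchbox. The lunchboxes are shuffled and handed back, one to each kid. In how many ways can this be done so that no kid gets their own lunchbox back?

44

Let Aᵢ be the assignments in which kid i gets their own lunchbox. We want the size of the complement of A₁∪…∪A_5.
By inclusion–exclusion this is Σ_{j=0}^{5} (−1)^j C(5,j)·(5−j)!.
Computing: 120 − 120 + 60 − 20 + 5 − 1 = 44.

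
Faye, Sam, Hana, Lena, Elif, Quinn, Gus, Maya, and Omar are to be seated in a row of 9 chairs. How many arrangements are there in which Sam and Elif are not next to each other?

Of the 9! = 362880 arrangements, those with Sam and Elif adjacent number 2 × 8! = 80640 (treat the pair as a block with 2 internal orders).
Complementary counting: 362880 − 80640 = 282240.

282240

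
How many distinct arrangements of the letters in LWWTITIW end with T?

Fix T in the last position and arrange the remaining 7 letters.
Those 7 letters have I appearing twice and W appearing 3 times, giving (7)!/(3!·2!) = 420.

420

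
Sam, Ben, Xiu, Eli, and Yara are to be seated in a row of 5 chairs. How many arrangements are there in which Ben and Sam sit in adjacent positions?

Place the 3 others and the Ben-Sam pair as 4 objects in a line; the pair has 2 internal arrangements.
So the count is 2·(4)! = 48.

48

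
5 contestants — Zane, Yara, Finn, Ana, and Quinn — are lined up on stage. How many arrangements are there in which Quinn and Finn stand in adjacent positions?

Place the 3 others and the Quinn-Finn pair as 4 objects in a line; the pair has 2 internal arrangements.
That gives 2 × 4! = 2 × 24 = 48.

48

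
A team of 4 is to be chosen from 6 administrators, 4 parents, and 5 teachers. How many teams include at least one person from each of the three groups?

720

With no constraint there are C(15,4) = 1365 possible selections.
Selections missing a whole group: no administrators → C(9,4) = 126; no parents → C(11,4) = 330; no teachers → C(10,4) = 210.
Add back selections omitting two groups (i.e. drawn from a single group): C(6,4) + C(4,4) + C(5,4) = 21.
By inclusion–exclusion: 1365 − 666 + 21 = 720.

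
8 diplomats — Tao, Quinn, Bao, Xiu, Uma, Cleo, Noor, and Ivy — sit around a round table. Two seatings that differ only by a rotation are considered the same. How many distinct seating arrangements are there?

Seat Tao anywhere (absorbing the rotational symmetry), then permute the other 7: (7)! = 5040.

5040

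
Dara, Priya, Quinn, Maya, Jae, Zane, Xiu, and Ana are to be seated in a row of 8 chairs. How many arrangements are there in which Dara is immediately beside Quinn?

10080

Place the 6 others and the Dara-Quinn pair as 7 objects in a line; the pair has 2 internal arrangements.
That gives 2 × 7! = 2 × 5040 = 10080.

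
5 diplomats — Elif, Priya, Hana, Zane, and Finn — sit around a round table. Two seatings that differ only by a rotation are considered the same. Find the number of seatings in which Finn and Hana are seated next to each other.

12

Treat {Finn, Hana} as one unit (2 internal orders) and seat the resulting 4 units around the table: (3)! circular arrangements.
So 2 × (3)! = 2 × 6 = 12.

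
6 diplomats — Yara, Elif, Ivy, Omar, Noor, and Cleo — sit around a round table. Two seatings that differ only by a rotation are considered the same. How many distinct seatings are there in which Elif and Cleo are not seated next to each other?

72

Without the restriction there are (5)! = 120 seatings.
Those with Elif next to Cleo: fuse the pair into one unit and seat 5 units around a circle — 2·(4)! = 48.
Subtracting, 120 − 48 = 72.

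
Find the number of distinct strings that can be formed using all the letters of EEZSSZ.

90

EEZSSZ has 6 letters with E appearing twice, S appearing twice, and Z appearing twice.
The number of distinct arrangements is 6!/(2!·2!·2!) = 720/8 = 90.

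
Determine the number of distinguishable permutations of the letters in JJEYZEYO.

The 8 letters of JJEYZEYO have repeats: E appearing twice, J appearing twice, and Y appearing twice.
Dividing 8! = 40320 by 2!·2!·2! = 8 for the repeated letters gives 5040.

5040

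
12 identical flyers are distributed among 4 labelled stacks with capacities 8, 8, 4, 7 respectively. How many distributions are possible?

260

Ignoring the caps, the number of non-negative solutions to x_1+…+x_4 = 12 is C(15,3) = 455.
Subtract solutions that violate a single cap (substitute x_i' = x_i − (cap_i+1)): x_1 ≥ 9 gives C(6,3) = 20; x_2 ≥ 9 gives C(6,3) = 20; x_3 ≥ 5 gives C(10,3) = 120; x_4 ≥ 8 gives C(7,3) = 35. Together 195.
No two caps can be exceeded simultaneously, so the pair terms are all 0.
By inclusion–exclusion the count is 455 − 195 + 0 = 260.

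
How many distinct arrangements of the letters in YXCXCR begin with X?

60

Fix X in the first position and arrange the remaining 5 letters.
Those 5 letters have C appearing twice, giving (5)!/(2!) = 60.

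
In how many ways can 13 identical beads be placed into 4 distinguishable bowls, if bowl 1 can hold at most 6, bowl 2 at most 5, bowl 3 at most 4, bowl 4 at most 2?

31

Without the upper bounds there are C(16,3) = 560 ways to split 13 among 4 bowls.
Subtract solutions that violate a single cap (substitute x_i' = x_i − (cap_i+1)): x_1 ≥ 7 gives C(9,3) = 84; x_2 ≥ 6 gives C(10,3) = 120; x_3 ≥ 5 gives C(11,3) = 165; x_4 ≥ 3 gives C(13,3) = 286. Together 655.
Add back pairs where two caps are both exceeded: 1 + 4 + 20 + 10 + 35 + 56 = 126.
By inclusion–exclusion the count is 560 − 655 + 126 = 31.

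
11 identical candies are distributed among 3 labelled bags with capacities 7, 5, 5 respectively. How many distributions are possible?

By stars and bars, unrestricted non-negative solutions to x_1+…+x_3 = 11 number C(11+2,2) = 78.
Subtract solutions that violate a single cap (substitute x_i' = x_i − (cap_i+1)): x_1 ≥ 8 gives C(5,2) = 10; x_2 ≥ 6 gives C(7,2) = 21; x_3 ≥ 6 gives C(7,2) = 21. Together 52.
No two caps can be exceeded simultaneously, so the pair terms are all 0.
By inclusion–exclusion the count is 78 − 52 + 0 = 26.

26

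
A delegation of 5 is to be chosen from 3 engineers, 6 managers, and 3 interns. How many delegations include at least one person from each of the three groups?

540

Total 5-person selections from all 12: C(12,5) = 792.
Subtract selections that omit an entire group: no engineers → C(9,5) = 126; no managers → C(6,5) = 6; no interns → C(9,5) = 126.
Add back selections omitting two groups (i.e. drawn from a single group): C(3,5) + C(6,5) + C(3,5) = 6.
By inclusion–exclusion: 792 − 258 + 6 = 540.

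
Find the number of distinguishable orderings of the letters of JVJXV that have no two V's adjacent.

Total arrangements of JVJXV: 5!/(2!·2!) = 30.
If the two V's are adjacent, glue them into one block, leaving 4 items to arrange: (4)!/(2!) = 12 ways.
Hence 30 − 12 = 18.

18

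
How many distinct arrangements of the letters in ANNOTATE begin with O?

With the first slot taken by O, it remains to arrange the other 7 letters (ANNTATE).
Those 7 letters have A appearing twice, N appearing twice, and T appearing twice, giving (7)!/(2!·2!·2!) = 630.

630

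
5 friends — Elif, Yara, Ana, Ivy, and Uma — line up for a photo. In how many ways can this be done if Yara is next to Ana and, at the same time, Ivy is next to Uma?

24

Treat {Yara,Ana} as one block (2 orders) and {Ivy,Uma} as another (2 orders).
That leaves 3 units to arrange: 2 × 2 × 3! = 4 × 6 = 24.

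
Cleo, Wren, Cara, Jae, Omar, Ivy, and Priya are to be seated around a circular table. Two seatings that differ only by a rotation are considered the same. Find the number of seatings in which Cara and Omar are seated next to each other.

Glue Cara and Omar into a block (2 internal orders). Seating 6 units around a circle gives (5)! arrangements.
So 2 × (5)! = 2 × 120 = 240.

240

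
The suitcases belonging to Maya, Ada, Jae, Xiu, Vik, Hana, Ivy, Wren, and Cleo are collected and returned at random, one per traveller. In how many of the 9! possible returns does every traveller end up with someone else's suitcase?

133496

This is the derangement count D_9: permutations of 9 items with no fixed point.
By inclusion–exclusion this is Σ_{j=0}^{9} (−1)^j C(9,j)·(9−j)!.
Computing: 362880 − 362880 + 181440 − 60480 + 15120 − 3024 + 504 − 72 + 9 − 1 = 133496.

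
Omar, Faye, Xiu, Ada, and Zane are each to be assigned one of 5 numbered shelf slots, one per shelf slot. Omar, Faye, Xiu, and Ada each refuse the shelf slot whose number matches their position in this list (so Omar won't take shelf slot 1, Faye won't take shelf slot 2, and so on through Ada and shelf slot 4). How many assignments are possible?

53

Let Aᵢ (for 1 ≤ i ≤ 4) be the placements that put person i in their forbidden shelf slot. Any j of these fix j positions, leaving (5−j)! ways to fill the rest, and there are C(4,j) ways to pick which j.
By inclusion–exclusion, the number of valid placements is Σ_{j=0}^{4} (−1)^j C(4,j)·(5−j)!.
Computing: 120 − 96 + 36 − 8 + 1 = 53.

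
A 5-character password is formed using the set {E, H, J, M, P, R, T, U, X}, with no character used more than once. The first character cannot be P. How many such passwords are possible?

13440

The first character has 9−1 = 8 choices (anything except P).
The remaining 4 characters are filled from the other 8 symbols without repetition: 8 × 7 × 6 × 5 = 1680.
Total: 8 × 1680 = 13440.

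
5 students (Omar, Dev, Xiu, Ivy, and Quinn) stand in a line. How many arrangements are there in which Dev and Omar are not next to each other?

Of the 5! = 120 arrangements, those with Dev and Omar adjacent number 2 × 4! = 48 (treat the pair as a block with 2 internal orders).
Complementary counting: 120 − 48 = 72.

72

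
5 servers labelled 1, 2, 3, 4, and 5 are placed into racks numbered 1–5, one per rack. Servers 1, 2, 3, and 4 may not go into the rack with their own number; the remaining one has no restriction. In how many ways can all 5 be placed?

Let Aᵢ (for 1 ≤ i ≤ 4) be the placements that put server i in its forbidden rack. Any j of these fix j positions, leaving (5−j)! ways to fill the rest, and there are C(4,j) ways to pick which j.
By inclusion–exclusion, the number of valid placements is Σ_{j=0}^{4} (−1)^j C(4,j)·(5−j)!.
Computing: 120 − 96 + 36 − 8 + 1 = 53.

53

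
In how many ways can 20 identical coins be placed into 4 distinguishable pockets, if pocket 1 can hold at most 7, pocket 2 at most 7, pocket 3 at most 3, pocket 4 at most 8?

52

By stars and bars, unrestricted non-negative solutions to x_1+…+x_4 = 20 number C(20+3,3) = 1771.
Subtract solutions that violate a single cap (substitute x_i' = x_i − (cap_i+1)): x_1 ≥ 8 gives C(15,3) = 455; x_2 ≥ 8 gives C(15,3) = 455; x_3 ≥ 4 gives C(19,3) = 969; x_4 ≥ 9 gives C(14,3) = 364. Together 2243.
Add back pairs where two caps are both exceeded: 35 + 165 + 20 + 165 + 20 + 120 = 525.
Subtract triples: 1 + 0 + 0 + 0 = 1.
By inclusion–exclusion the count is 1771 − 2243 + 525 − 1 = 52.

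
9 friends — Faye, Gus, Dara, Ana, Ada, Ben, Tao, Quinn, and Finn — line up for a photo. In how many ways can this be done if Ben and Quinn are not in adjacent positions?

There are 9! = 362880 arrangements in all. If Ben and Quinn are adjacent, merging them into one block gives 2·(8)! = 80640 arrangements.
So 362880 − 80640 = 282240 arrangements keep them apart.

282240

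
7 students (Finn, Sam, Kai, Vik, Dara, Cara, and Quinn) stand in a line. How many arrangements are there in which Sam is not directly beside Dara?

3600

There are 7! = 5040 arrangements in all. If Sam and Dara are adjacent, merging them into one block gives 2·(6)! = 1440 arrangements.
So 5040 − 1440 = 3600 arrangements keep them apart.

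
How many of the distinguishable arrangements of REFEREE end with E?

With the last slot taken by E, it remains to arrange the other 6 letters (RFEREE).
Those 6 letters have E appearing 3 times and R appearing twice, giving (6)!/(3!·2!) = 60.

60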